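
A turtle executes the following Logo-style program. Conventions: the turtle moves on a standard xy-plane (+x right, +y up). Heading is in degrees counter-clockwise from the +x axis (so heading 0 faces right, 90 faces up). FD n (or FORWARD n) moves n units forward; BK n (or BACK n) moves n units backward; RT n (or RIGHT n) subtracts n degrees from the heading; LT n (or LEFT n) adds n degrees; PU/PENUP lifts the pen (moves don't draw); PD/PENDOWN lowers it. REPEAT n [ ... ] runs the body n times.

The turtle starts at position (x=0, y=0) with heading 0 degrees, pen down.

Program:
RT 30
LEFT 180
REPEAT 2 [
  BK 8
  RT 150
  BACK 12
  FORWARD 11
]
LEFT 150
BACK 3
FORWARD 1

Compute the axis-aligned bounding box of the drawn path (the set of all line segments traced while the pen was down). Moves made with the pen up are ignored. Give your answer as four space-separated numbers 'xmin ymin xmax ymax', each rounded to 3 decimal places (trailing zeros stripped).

Answer: -5.072 -4 8.321 2

Derivation:
Executing turtle program step by step:
Start: pos=(0,0), heading=0, pen down
RT 30: heading 0 -> 330
LT 180: heading 330 -> 150
REPEAT 2 [
  -- iteration 1/2 --
  BK 8: (0,0) -> (6.928,-4) [heading=150, draw]
  RT 150: heading 150 -> 0
  BK 12: (6.928,-4) -> (-5.072,-4) [heading=0, draw]
  FD 11: (-5.072,-4) -> (5.928,-4) [heading=0, draw]
  -- iteration 2/2 --
  BK 8: (5.928,-4) -> (-2.072,-4) [heading=0, draw]
  RT 150: heading 0 -> 210
  BK 12: (-2.072,-4) -> (8.321,2) [heading=210, draw]
  FD 11: (8.321,2) -> (-1.206,-3.5) [heading=210, draw]
]
LT 150: heading 210 -> 0
BK 3: (-1.206,-3.5) -> (-4.206,-3.5) [heading=0, draw]
FD 1: (-4.206,-3.5) -> (-3.206,-3.5) [heading=0, draw]
Final: pos=(-3.206,-3.5), heading=0, 8 segment(s) drawn

Segment endpoints: x in {-5.072, -4.206, -3.206, -2.072, -1.206, 0, 5.928, 6.928, 8.321}, y in {-4, -3.5, 0, 2}
xmin=-5.072, ymin=-4, xmax=8.321, ymax=2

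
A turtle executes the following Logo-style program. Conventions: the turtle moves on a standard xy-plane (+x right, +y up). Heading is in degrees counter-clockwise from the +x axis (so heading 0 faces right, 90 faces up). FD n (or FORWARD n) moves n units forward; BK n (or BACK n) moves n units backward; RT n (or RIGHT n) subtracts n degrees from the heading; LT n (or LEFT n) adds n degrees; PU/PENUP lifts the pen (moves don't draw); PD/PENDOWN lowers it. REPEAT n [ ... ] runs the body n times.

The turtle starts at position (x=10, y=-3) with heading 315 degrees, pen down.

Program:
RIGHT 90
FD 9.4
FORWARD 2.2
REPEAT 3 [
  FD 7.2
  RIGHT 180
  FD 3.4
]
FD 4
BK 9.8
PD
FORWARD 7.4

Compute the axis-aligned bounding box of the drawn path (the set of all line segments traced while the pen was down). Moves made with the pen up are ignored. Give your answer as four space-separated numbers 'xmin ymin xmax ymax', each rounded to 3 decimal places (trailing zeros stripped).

Answer: -4.991 -17.991 10 -3

Derivation:
Executing turtle program step by step:
Start: pos=(10,-3), heading=315, pen down
RT 90: heading 315 -> 225
FD 9.4: (10,-3) -> (3.353,-9.647) [heading=225, draw]
FD 2.2: (3.353,-9.647) -> (1.798,-11.202) [heading=225, draw]
REPEAT 3 [
  -- iteration 1/3 --
  FD 7.2: (1.798,-11.202) -> (-3.294,-16.294) [heading=225, draw]
  RT 180: heading 225 -> 45
  FD 3.4: (-3.294,-16.294) -> (-0.889,-13.889) [heading=45, draw]
  -- iteration 2/3 --
  FD 7.2: (-0.889,-13.889) -> (4.202,-8.798) [heading=45, draw]
  RT 180: heading 45 -> 225
  FD 3.4: (4.202,-8.798) -> (1.798,-11.202) [heading=225, draw]
  -- iteration 3/3 --
  FD 7.2: (1.798,-11.202) -> (-3.294,-16.294) [heading=225, draw]
  RT 180: heading 225 -> 45
  FD 3.4: (-3.294,-16.294) -> (-0.889,-13.889) [heading=45, draw]
]
FD 4: (-0.889,-13.889) -> (1.939,-11.061) [heading=45, draw]
BK 9.8: (1.939,-11.061) -> (-4.991,-17.991) [heading=45, draw]
PD: pen down
FD 7.4: (-4.991,-17.991) -> (0.242,-12.758) [heading=45, draw]
Final: pos=(0.242,-12.758), heading=45, 11 segment(s) drawn

Segment endpoints: x in {-4.991, -3.294, -3.294, -0.889, -0.889, 0.242, 1.798, 1.939, 3.353, 4.202, 10}, y in {-17.991, -16.294, -16.294, -13.889, -13.889, -12.758, -11.202, -11.061, -9.647, -8.798, -3}
xmin=-4.991, ymin=-17.991, xmax=10, ymax=-3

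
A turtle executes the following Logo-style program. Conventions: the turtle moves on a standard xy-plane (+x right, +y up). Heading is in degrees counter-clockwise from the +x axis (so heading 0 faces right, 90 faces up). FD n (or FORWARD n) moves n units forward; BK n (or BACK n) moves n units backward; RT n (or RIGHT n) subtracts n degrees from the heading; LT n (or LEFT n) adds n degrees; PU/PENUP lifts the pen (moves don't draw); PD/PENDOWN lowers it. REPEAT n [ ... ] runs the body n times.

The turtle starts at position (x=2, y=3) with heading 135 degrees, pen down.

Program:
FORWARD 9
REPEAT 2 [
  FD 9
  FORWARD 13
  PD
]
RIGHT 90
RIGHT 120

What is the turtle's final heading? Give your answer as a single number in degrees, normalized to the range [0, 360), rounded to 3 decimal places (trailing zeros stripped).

Answer: 285

Derivation:
Executing turtle program step by step:
Start: pos=(2,3), heading=135, pen down
FD 9: (2,3) -> (-4.364,9.364) [heading=135, draw]
REPEAT 2 [
  -- iteration 1/2 --
  FD 9: (-4.364,9.364) -> (-10.728,15.728) [heading=135, draw]
  FD 13: (-10.728,15.728) -> (-19.92,24.92) [heading=135, draw]
  PD: pen down
  -- iteration 2/2 --
  FD 9: (-19.92,24.92) -> (-26.284,31.284) [heading=135, draw]
  FD 13: (-26.284,31.284) -> (-35.477,40.477) [heading=135, draw]
  PD: pen down
]
RT 90: heading 135 -> 45
RT 120: heading 45 -> 285
Final: pos=(-35.477,40.477), heading=285, 5 segment(s) drawn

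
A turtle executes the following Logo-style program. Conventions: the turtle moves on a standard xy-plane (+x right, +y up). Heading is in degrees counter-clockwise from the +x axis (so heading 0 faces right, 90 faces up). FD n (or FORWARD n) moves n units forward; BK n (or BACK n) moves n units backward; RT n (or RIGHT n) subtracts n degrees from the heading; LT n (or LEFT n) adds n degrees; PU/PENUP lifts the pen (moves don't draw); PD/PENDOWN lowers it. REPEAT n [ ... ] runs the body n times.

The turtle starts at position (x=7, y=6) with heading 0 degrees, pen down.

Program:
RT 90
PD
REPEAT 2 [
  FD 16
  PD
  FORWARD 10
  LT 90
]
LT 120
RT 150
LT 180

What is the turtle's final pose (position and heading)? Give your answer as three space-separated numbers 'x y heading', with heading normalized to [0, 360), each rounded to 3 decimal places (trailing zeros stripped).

Answer: 33 -20 240

Derivation:
Executing turtle program step by step:
Start: pos=(7,6), heading=0, pen down
RT 90: heading 0 -> 270
PD: pen down
REPEAT 2 [
  -- iteration 1/2 --
  FD 16: (7,6) -> (7,-10) [heading=270, draw]
  PD: pen down
  FD 10: (7,-10) -> (7,-20) [heading=270, draw]
  LT 90: heading 270 -> 0
  -- iteration 2/2 --
  FD 16: (7,-20) -> (23,-20) [heading=0, draw]
  PD: pen down
  FD 10: (23,-20) -> (33,-20) [heading=0, draw]
  LT 90: heading 0 -> 90
]
LT 120: heading 90 -> 210
RT 150: heading 210 -> 60
LT 180: heading 60 -> 240
Final: pos=(33,-20), heading=240, 4 segment(s) drawn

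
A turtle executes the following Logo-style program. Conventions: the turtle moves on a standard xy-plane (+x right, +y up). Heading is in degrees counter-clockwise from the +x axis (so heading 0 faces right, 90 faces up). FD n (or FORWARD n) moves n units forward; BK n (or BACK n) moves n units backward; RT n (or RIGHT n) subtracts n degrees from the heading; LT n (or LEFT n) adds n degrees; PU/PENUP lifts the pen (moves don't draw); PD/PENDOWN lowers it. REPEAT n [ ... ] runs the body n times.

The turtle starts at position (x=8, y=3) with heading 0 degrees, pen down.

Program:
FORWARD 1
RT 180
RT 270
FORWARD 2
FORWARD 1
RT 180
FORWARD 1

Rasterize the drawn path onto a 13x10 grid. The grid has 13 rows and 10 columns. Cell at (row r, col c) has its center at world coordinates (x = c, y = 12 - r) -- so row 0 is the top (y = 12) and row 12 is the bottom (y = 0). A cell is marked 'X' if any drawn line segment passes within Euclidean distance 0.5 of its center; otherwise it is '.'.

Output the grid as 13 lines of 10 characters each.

Segment 0: (8,3) -> (9,3)
Segment 1: (9,3) -> (9,1)
Segment 2: (9,1) -> (9,0)
Segment 3: (9,0) -> (9,1)

Answer: ..........
..........
..........
..........
..........
..........
..........
..........
..........
........XX
.........X
.........X
.........X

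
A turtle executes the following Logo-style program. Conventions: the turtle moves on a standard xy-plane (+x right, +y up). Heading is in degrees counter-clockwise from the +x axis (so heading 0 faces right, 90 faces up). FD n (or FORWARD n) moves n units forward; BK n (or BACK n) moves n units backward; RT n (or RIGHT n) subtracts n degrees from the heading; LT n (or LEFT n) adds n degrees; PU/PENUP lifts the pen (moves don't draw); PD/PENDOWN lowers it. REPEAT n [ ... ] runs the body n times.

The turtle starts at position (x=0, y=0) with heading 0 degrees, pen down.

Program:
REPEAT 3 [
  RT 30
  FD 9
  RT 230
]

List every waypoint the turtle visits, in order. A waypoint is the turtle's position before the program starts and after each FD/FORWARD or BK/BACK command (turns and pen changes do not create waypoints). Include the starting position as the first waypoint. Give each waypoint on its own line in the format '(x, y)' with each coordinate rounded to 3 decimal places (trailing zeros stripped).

Answer: (0, 0)
(7.794, -4.5)
(10.872, 3.957)
(2.009, 5.52)

Derivation:
Executing turtle program step by step:
Start: pos=(0,0), heading=0, pen down
REPEAT 3 [
  -- iteration 1/3 --
  RT 30: heading 0 -> 330
  FD 9: (0,0) -> (7.794,-4.5) [heading=330, draw]
  RT 230: heading 330 -> 100
  -- iteration 2/3 --
  RT 30: heading 100 -> 70
  FD 9: (7.794,-4.5) -> (10.872,3.957) [heading=70, draw]
  RT 230: heading 70 -> 200
  -- iteration 3/3 --
  RT 30: heading 200 -> 170
  FD 9: (10.872,3.957) -> (2.009,5.52) [heading=170, draw]
  RT 230: heading 170 -> 300
]
Final: pos=(2.009,5.52), heading=300, 3 segment(s) drawn
Waypoints (4 total):
(0, 0)
(7.794, -4.5)
(10.872, 3.957)
(2.009, 5.52)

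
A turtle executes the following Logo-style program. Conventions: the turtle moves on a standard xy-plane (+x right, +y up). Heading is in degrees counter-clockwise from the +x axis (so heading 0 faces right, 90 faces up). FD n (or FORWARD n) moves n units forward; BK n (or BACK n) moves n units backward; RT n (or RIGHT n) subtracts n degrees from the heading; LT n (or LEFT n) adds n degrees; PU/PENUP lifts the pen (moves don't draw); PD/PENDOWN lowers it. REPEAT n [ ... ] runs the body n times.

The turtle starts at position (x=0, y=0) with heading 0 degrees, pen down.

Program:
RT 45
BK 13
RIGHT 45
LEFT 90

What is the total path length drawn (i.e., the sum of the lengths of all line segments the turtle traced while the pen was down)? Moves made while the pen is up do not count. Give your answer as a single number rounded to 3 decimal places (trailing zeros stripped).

Answer: 13

Derivation:
Executing turtle program step by step:
Start: pos=(0,0), heading=0, pen down
RT 45: heading 0 -> 315
BK 13: (0,0) -> (-9.192,9.192) [heading=315, draw]
RT 45: heading 315 -> 270
LT 90: heading 270 -> 0
Final: pos=(-9.192,9.192), heading=0, 1 segment(s) drawn

Segment lengths:
  seg 1: (0,0) -> (-9.192,9.192), length = 13
Total = 13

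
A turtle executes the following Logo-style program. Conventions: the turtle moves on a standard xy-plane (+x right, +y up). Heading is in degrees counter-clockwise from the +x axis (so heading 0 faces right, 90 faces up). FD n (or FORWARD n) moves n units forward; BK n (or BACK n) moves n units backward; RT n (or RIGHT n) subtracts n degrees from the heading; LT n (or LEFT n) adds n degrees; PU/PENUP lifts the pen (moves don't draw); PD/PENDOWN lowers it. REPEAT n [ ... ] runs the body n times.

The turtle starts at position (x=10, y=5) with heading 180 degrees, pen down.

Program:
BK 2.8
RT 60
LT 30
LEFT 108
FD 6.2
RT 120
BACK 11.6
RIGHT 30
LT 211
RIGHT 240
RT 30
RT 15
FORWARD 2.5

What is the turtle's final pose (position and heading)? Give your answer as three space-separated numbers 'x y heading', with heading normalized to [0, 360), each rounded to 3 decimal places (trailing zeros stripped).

Answer: 22.204 -7.428 34

Derivation:
Executing turtle program step by step:
Start: pos=(10,5), heading=180, pen down
BK 2.8: (10,5) -> (12.8,5) [heading=180, draw]
RT 60: heading 180 -> 120
LT 30: heading 120 -> 150
LT 108: heading 150 -> 258
FD 6.2: (12.8,5) -> (11.511,-1.065) [heading=258, draw]
RT 120: heading 258 -> 138
BK 11.6: (11.511,-1.065) -> (20.131,-8.826) [heading=138, draw]
RT 30: heading 138 -> 108
LT 211: heading 108 -> 319
RT 240: heading 319 -> 79
RT 30: heading 79 -> 49
RT 15: heading 49 -> 34
FD 2.5: (20.131,-8.826) -> (22.204,-7.428) [heading=34, draw]
Final: pos=(22.204,-7.428), heading=34, 4 segment(s) drawn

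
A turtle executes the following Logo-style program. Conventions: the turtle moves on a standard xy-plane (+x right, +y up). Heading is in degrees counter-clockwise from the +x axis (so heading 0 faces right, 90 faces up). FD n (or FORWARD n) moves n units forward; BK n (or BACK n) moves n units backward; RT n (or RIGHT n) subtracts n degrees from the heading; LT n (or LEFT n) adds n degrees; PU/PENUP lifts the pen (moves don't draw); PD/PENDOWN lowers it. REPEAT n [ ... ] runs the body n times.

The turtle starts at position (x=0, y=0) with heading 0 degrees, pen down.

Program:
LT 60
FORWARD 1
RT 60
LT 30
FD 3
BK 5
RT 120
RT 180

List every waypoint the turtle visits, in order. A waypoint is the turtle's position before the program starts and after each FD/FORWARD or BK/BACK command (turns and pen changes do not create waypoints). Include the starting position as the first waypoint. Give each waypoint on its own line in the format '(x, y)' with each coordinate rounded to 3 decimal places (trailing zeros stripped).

Answer: (0, 0)
(0.5, 0.866)
(3.098, 2.366)
(-1.232, -0.134)

Derivation:
Executing turtle program step by step:
Start: pos=(0,0), heading=0, pen down
LT 60: heading 0 -> 60
FD 1: (0,0) -> (0.5,0.866) [heading=60, draw]
RT 60: heading 60 -> 0
LT 30: heading 0 -> 30
FD 3: (0.5,0.866) -> (3.098,2.366) [heading=30, draw]
BK 5: (3.098,2.366) -> (-1.232,-0.134) [heading=30, draw]
RT 120: heading 30 -> 270
RT 180: heading 270 -> 90
Final: pos=(-1.232,-0.134), heading=90, 3 segment(s) drawn
Waypoints (4 total):
(0, 0)
(0.5, 0.866)
(3.098, 2.366)
(-1.232, -0.134)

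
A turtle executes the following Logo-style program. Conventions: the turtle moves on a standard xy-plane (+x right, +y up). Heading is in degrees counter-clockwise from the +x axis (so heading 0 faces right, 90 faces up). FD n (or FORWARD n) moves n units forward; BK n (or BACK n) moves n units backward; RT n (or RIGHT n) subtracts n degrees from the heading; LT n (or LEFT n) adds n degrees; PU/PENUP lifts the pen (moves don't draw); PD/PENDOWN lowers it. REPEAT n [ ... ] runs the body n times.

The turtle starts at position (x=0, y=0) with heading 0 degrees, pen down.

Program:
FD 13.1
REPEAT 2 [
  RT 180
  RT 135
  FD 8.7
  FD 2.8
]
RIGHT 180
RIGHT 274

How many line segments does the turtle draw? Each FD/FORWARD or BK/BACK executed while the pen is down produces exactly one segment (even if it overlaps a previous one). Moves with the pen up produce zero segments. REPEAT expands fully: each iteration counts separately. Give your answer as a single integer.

Answer: 5

Derivation:
Executing turtle program step by step:
Start: pos=(0,0), heading=0, pen down
FD 13.1: (0,0) -> (13.1,0) [heading=0, draw]
REPEAT 2 [
  -- iteration 1/2 --
  RT 180: heading 0 -> 180
  RT 135: heading 180 -> 45
  FD 8.7: (13.1,0) -> (19.252,6.152) [heading=45, draw]
  FD 2.8: (19.252,6.152) -> (21.232,8.132) [heading=45, draw]
  -- iteration 2/2 --
  RT 180: heading 45 -> 225
  RT 135: heading 225 -> 90
  FD 8.7: (21.232,8.132) -> (21.232,16.832) [heading=90, draw]
  FD 2.8: (21.232,16.832) -> (21.232,19.632) [heading=90, draw]
]
RT 180: heading 90 -> 270
RT 274: heading 270 -> 356
Final: pos=(21.232,19.632), heading=356, 5 segment(s) drawn
Segments drawn: 5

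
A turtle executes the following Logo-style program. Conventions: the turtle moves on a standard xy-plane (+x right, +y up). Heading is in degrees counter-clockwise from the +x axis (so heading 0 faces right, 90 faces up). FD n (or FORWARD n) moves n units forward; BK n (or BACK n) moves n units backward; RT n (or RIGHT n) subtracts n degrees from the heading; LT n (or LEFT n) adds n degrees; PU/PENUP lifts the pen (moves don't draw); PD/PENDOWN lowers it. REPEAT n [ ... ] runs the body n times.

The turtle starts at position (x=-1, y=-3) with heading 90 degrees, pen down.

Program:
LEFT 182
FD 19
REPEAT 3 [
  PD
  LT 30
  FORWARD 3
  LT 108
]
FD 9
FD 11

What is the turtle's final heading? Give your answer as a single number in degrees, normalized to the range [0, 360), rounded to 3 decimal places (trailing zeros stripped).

Executing turtle program step by step:
Start: pos=(-1,-3), heading=90, pen down
LT 182: heading 90 -> 272
FD 19: (-1,-3) -> (-0.337,-21.988) [heading=272, draw]
REPEAT 3 [
  -- iteration 1/3 --
  PD: pen down
  LT 30: heading 272 -> 302
  FD 3: (-0.337,-21.988) -> (1.253,-24.533) [heading=302, draw]
  LT 108: heading 302 -> 50
  -- iteration 2/3 --
  PD: pen down
  LT 30: heading 50 -> 80
  FD 3: (1.253,-24.533) -> (1.774,-21.578) [heading=80, draw]
  LT 108: heading 80 -> 188
  -- iteration 3/3 --
  PD: pen down
  LT 30: heading 188 -> 218
  FD 3: (1.774,-21.578) -> (-0.59,-23.425) [heading=218, draw]
  LT 108: heading 218 -> 326
]
FD 9: (-0.59,-23.425) -> (6.871,-28.458) [heading=326, draw]
FD 11: (6.871,-28.458) -> (15.991,-34.609) [heading=326, draw]
Final: pos=(15.991,-34.609), heading=326, 6 segment(s) drawn

Answer: 326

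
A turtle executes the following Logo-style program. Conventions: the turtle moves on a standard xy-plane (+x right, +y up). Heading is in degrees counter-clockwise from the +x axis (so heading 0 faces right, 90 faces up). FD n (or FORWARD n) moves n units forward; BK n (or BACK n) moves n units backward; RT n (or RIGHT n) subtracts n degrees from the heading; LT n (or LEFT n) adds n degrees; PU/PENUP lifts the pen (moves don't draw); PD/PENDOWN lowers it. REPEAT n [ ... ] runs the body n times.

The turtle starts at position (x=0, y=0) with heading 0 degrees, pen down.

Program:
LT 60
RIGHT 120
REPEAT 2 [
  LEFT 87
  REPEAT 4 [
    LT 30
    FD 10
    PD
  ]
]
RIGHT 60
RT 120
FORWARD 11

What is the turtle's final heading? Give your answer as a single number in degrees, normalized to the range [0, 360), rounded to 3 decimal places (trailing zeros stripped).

Executing turtle program step by step:
Start: pos=(0,0), heading=0, pen down
LT 60: heading 0 -> 60
RT 120: heading 60 -> 300
REPEAT 2 [
  -- iteration 1/2 --
  LT 87: heading 300 -> 27
  REPEAT 4 [
    -- iteration 1/4 --
    LT 30: heading 27 -> 57
    FD 10: (0,0) -> (5.446,8.387) [heading=57, draw]
    PD: pen down
    -- iteration 2/4 --
    LT 30: heading 57 -> 87
    FD 10: (5.446,8.387) -> (5.97,18.373) [heading=87, draw]
    PD: pen down
    -- iteration 3/4 --
    LT 30: heading 87 -> 117
    FD 10: (5.97,18.373) -> (1.43,27.283) [heading=117, draw]
    PD: pen down
    -- iteration 4/4 --
    LT 30: heading 117 -> 147
    FD 10: (1.43,27.283) -> (-6.957,32.729) [heading=147, draw]
    PD: pen down
  ]
  -- iteration 2/2 --
  LT 87: heading 147 -> 234
  REPEAT 4 [
    -- iteration 1/4 --
    LT 30: heading 234 -> 264
    FD 10: (-6.957,32.729) -> (-8.002,22.784) [heading=264, draw]
    PD: pen down
    -- iteration 2/4 --
    LT 30: heading 264 -> 294
    FD 10: (-8.002,22.784) -> (-3.935,13.649) [heading=294, draw]
    PD: pen down
    -- iteration 3/4 --
    LT 30: heading 294 -> 324
    FD 10: (-3.935,13.649) -> (4.155,7.771) [heading=324, draw]
    PD: pen down
    -- iteration 4/4 --
    LT 30: heading 324 -> 354
    FD 10: (4.155,7.771) -> (14.101,6.726) [heading=354, draw]
    PD: pen down
  ]
]
RT 60: heading 354 -> 294
RT 120: heading 294 -> 174
FD 11: (14.101,6.726) -> (3.161,7.875) [heading=174, draw]
Final: pos=(3.161,7.875), heading=174, 9 segment(s) drawn

Answer: 174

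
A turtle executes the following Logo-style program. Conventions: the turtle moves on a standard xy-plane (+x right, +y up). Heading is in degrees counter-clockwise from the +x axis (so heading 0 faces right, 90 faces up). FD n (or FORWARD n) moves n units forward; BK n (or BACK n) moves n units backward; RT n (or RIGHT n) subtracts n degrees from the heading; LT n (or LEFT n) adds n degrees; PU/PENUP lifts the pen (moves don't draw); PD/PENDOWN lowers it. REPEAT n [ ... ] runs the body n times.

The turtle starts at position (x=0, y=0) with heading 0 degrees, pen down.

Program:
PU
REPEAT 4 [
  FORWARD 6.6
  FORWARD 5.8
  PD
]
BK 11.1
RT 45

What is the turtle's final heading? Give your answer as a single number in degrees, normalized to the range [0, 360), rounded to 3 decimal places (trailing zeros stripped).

Executing turtle program step by step:
Start: pos=(0,0), heading=0, pen down
PU: pen up
REPEAT 4 [
  -- iteration 1/4 --
  FD 6.6: (0,0) -> (6.6,0) [heading=0, move]
  FD 5.8: (6.6,0) -> (12.4,0) [heading=0, move]
  PD: pen down
  -- iteration 2/4 --
  FD 6.6: (12.4,0) -> (19,0) [heading=0, draw]
  FD 5.8: (19,0) -> (24.8,0) [heading=0, draw]
  PD: pen down
  -- iteration 3/4 --
  FD 6.6: (24.8,0) -> (31.4,0) [heading=0, draw]
  FD 5.8: (31.4,0) -> (37.2,0) [heading=0, draw]
  PD: pen down
  -- iteration 4/4 --
  FD 6.6: (37.2,0) -> (43.8,0) [heading=0, draw]
  FD 5.8: (43.8,0) -> (49.6,0) [heading=0, draw]
  PD: pen down
]
BK 11.1: (49.6,0) -> (38.5,0) [heading=0, draw]
RT 45: heading 0 -> 315
Final: pos=(38.5,0), heading=315, 7 segment(s) drawn

Answer: 315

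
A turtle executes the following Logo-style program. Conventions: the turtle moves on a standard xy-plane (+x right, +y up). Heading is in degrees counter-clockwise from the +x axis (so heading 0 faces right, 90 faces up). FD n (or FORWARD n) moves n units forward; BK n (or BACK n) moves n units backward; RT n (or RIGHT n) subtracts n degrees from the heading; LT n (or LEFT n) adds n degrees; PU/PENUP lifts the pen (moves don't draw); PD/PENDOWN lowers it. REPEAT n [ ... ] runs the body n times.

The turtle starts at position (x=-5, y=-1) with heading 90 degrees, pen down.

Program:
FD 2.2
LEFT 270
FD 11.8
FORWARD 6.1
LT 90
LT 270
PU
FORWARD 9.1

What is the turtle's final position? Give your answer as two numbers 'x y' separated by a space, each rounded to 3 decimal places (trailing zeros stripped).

Executing turtle program step by step:
Start: pos=(-5,-1), heading=90, pen down
FD 2.2: (-5,-1) -> (-5,1.2) [heading=90, draw]
LT 270: heading 90 -> 0
FD 11.8: (-5,1.2) -> (6.8,1.2) [heading=0, draw]
FD 6.1: (6.8,1.2) -> (12.9,1.2) [heading=0, draw]
LT 90: heading 0 -> 90
LT 270: heading 90 -> 0
PU: pen up
FD 9.1: (12.9,1.2) -> (22,1.2) [heading=0, move]
Final: pos=(22,1.2), heading=0, 3 segment(s) drawn

Answer: 22 1.2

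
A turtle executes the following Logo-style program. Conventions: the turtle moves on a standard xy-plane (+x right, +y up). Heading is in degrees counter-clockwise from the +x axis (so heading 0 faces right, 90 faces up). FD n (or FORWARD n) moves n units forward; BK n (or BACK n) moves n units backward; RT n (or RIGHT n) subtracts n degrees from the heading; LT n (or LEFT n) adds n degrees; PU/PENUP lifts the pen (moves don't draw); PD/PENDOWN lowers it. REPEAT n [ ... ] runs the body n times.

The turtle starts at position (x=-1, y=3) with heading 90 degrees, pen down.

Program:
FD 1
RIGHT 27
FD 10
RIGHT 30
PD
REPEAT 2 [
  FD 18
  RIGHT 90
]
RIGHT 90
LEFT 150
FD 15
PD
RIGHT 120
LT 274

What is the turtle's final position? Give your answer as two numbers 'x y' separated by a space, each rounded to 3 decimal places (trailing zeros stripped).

Answer: 29.225 -7.362

Derivation:
Executing turtle program step by step:
Start: pos=(-1,3), heading=90, pen down
FD 1: (-1,3) -> (-1,4) [heading=90, draw]
RT 27: heading 90 -> 63
FD 10: (-1,4) -> (3.54,12.91) [heading=63, draw]
RT 30: heading 63 -> 33
PD: pen down
REPEAT 2 [
  -- iteration 1/2 --
  FD 18: (3.54,12.91) -> (18.636,22.714) [heading=33, draw]
  RT 90: heading 33 -> 303
  -- iteration 2/2 --
  FD 18: (18.636,22.714) -> (28.439,7.617) [heading=303, draw]
  RT 90: heading 303 -> 213
]
RT 90: heading 213 -> 123
LT 150: heading 123 -> 273
FD 15: (28.439,7.617) -> (29.225,-7.362) [heading=273, draw]
PD: pen down
RT 120: heading 273 -> 153
LT 274: heading 153 -> 67
Final: pos=(29.225,-7.362), heading=67, 5 segment(s) drawn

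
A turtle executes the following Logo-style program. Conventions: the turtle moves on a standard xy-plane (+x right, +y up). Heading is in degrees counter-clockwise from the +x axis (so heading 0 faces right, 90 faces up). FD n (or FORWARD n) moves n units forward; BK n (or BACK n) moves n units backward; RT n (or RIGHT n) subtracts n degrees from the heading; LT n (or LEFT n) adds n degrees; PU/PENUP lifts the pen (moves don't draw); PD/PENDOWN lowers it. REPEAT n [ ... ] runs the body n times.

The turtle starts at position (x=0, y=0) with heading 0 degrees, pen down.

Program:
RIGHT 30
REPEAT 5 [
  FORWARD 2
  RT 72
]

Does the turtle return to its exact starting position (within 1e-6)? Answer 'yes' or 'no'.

Executing turtle program step by step:
Start: pos=(0,0), heading=0, pen down
RT 30: heading 0 -> 330
REPEAT 5 [
  -- iteration 1/5 --
  FD 2: (0,0) -> (1.732,-1) [heading=330, draw]
  RT 72: heading 330 -> 258
  -- iteration 2/5 --
  FD 2: (1.732,-1) -> (1.316,-2.956) [heading=258, draw]
  RT 72: heading 258 -> 186
  -- iteration 3/5 --
  FD 2: (1.316,-2.956) -> (-0.673,-3.165) [heading=186, draw]
  RT 72: heading 186 -> 114
  -- iteration 4/5 --
  FD 2: (-0.673,-3.165) -> (-1.486,-1.338) [heading=114, draw]
  RT 72: heading 114 -> 42
  -- iteration 5/5 --
  FD 2: (-1.486,-1.338) -> (0,0) [heading=42, draw]
  RT 72: heading 42 -> 330
]
Final: pos=(0,0), heading=330, 5 segment(s) drawn

Start position: (0, 0)
Final position: (0, 0)
Distance = 0; < 1e-6 -> CLOSED

Answer: yes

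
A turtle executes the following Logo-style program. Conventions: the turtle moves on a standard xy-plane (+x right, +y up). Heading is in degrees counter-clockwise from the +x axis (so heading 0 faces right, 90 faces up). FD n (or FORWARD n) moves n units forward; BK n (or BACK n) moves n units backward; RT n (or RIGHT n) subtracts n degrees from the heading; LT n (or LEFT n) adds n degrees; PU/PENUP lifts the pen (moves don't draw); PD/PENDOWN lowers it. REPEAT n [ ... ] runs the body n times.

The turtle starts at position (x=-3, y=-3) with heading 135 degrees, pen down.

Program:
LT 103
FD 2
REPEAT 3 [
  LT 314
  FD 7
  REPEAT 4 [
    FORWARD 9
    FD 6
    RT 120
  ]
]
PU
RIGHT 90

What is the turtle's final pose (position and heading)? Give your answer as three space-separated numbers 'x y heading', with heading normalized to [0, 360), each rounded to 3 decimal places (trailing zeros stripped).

Executing turtle program step by step:
Start: pos=(-3,-3), heading=135, pen down
LT 103: heading 135 -> 238
FD 2: (-3,-3) -> (-4.06,-4.696) [heading=238, draw]
REPEAT 3 [
  -- iteration 1/3 --
  LT 314: heading 238 -> 192
  FD 7: (-4.06,-4.696) -> (-10.907,-6.151) [heading=192, draw]
  REPEAT 4 [
    -- iteration 1/4 --
    FD 9: (-10.907,-6.151) -> (-19.71,-8.023) [heading=192, draw]
    FD 6: (-19.71,-8.023) -> (-25.579,-9.27) [heading=192, draw]
    RT 120: heading 192 -> 72
    -- iteration 2/4 --
    FD 9: (-25.579,-9.27) -> (-22.798,-0.711) [heading=72, draw]
    FD 6: (-22.798,-0.711) -> (-20.944,4.996) [heading=72, draw]
    RT 120: heading 72 -> 312
    -- iteration 3/4 --
    FD 9: (-20.944,4.996) -> (-14.922,-1.693) [heading=312, draw]
    FD 6: (-14.922,-1.693) -> (-10.907,-6.151) [heading=312, draw]
    RT 120: heading 312 -> 192
    -- iteration 4/4 --
    FD 9: (-10.907,-6.151) -> (-19.71,-8.023) [heading=192, draw]
    FD 6: (-19.71,-8.023) -> (-25.579,-9.27) [heading=192, draw]
    RT 120: heading 192 -> 72
  ]
  -- iteration 2/3 --
  LT 314: heading 72 -> 26
  FD 7: (-25.579,-9.27) -> (-19.288,-6.202) [heading=26, draw]
  REPEAT 4 [
    -- iteration 1/4 --
    FD 9: (-19.288,-6.202) -> (-11.198,-2.256) [heading=26, draw]
    FD 6: (-11.198,-2.256) -> (-5.806,0.374) [heading=26, draw]
    RT 120: heading 26 -> 266
    -- iteration 2/4 --
    FD 9: (-5.806,0.374) -> (-6.433,-8.604) [heading=266, draw]
    FD 6: (-6.433,-8.604) -> (-6.852,-14.589) [heading=266, draw]
    RT 120: heading 266 -> 146
    -- iteration 3/4 --
    FD 9: (-6.852,-14.589) -> (-14.313,-9.557) [heading=146, draw]
    FD 6: (-14.313,-9.557) -> (-19.288,-6.202) [heading=146, draw]
    RT 120: heading 146 -> 26
    -- iteration 4/4 --
    FD 9: (-19.288,-6.202) -> (-11.198,-2.256) [heading=26, draw]
    FD 6: (-11.198,-2.256) -> (-5.806,0.374) [heading=26, draw]
    RT 120: heading 26 -> 266
  ]
  -- iteration 3/3 --
  LT 314: heading 266 -> 220
  FD 7: (-5.806,0.374) -> (-11.168,-4.126) [heading=220, draw]
  REPEAT 4 [
    -- iteration 1/4 --
    FD 9: (-11.168,-4.126) -> (-18.062,-9.911) [heading=220, draw]
    FD 6: (-18.062,-9.911) -> (-22.659,-13.767) [heading=220, draw]
    RT 120: heading 220 -> 100
    -- iteration 2/4 --
    FD 9: (-22.659,-13.767) -> (-24.221,-4.904) [heading=100, draw]
    FD 6: (-24.221,-4.904) -> (-25.263,1.005) [heading=100, draw]
    RT 120: heading 100 -> 340
    -- iteration 3/4 --
    FD 9: (-25.263,1.005) -> (-16.806,-2.073) [heading=340, draw]
    FD 6: (-16.806,-2.073) -> (-11.168,-4.126) [heading=340, draw]
    RT 120: heading 340 -> 220
    -- iteration 4/4 --
    FD 9: (-11.168,-4.126) -> (-18.062,-9.911) [heading=220, draw]
    FD 6: (-18.062,-9.911) -> (-22.659,-13.767) [heading=220, draw]
    RT 120: heading 220 -> 100
  ]
]
PU: pen up
RT 90: heading 100 -> 10
Final: pos=(-22.659,-13.767), heading=10, 28 segment(s) drawn

Answer: -22.659 -13.767 10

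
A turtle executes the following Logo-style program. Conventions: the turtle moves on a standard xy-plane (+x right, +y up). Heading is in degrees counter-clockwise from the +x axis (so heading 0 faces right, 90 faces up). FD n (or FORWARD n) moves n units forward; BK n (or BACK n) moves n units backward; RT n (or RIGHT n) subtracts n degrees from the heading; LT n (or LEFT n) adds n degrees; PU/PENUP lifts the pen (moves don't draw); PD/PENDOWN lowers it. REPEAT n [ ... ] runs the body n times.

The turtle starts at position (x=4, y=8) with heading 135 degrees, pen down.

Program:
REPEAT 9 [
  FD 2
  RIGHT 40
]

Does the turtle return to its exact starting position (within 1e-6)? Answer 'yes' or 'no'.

Answer: yes

Derivation:
Executing turtle program step by step:
Start: pos=(4,8), heading=135, pen down
REPEAT 9 [
  -- iteration 1/9 --
  FD 2: (4,8) -> (2.586,9.414) [heading=135, draw]
  RT 40: heading 135 -> 95
  -- iteration 2/9 --
  FD 2: (2.586,9.414) -> (2.411,11.407) [heading=95, draw]
  RT 40: heading 95 -> 55
  -- iteration 3/9 --
  FD 2: (2.411,11.407) -> (3.559,13.045) [heading=55, draw]
  RT 40: heading 55 -> 15
  -- iteration 4/9 --
  FD 2: (3.559,13.045) -> (5.49,13.563) [heading=15, draw]
  RT 40: heading 15 -> 335
  -- iteration 5/9 --
  FD 2: (5.49,13.563) -> (7.303,12.717) [heading=335, draw]
  RT 40: heading 335 -> 295
  -- iteration 6/9 --
  FD 2: (7.303,12.717) -> (8.148,10.905) [heading=295, draw]
  RT 40: heading 295 -> 255
  -- iteration 7/9 --
  FD 2: (8.148,10.905) -> (7.631,8.973) [heading=255, draw]
  RT 40: heading 255 -> 215
  -- iteration 8/9 --
  FD 2: (7.631,8.973) -> (5.992,7.826) [heading=215, draw]
  RT 40: heading 215 -> 175
  -- iteration 9/9 --
  FD 2: (5.992,7.826) -> (4,8) [heading=175, draw]
  RT 40: heading 175 -> 135
]
Final: pos=(4,8), heading=135, 9 segment(s) drawn

Start position: (4, 8)
Final position: (4, 8)
Distance = 0; < 1e-6 -> CLOSED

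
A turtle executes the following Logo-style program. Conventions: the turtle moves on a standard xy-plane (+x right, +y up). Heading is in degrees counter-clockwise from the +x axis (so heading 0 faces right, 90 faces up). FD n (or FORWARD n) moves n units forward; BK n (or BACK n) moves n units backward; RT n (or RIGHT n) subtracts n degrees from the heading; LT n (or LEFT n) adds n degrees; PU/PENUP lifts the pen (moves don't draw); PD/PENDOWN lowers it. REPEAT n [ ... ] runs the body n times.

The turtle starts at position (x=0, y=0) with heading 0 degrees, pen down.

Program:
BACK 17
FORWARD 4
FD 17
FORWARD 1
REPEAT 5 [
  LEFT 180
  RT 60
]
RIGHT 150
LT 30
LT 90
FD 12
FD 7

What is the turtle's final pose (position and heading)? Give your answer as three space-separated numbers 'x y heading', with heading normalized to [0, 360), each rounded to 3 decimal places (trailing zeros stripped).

Answer: -11.454 -9.5 210

Derivation:
Executing turtle program step by step:
Start: pos=(0,0), heading=0, pen down
BK 17: (0,0) -> (-17,0) [heading=0, draw]
FD 4: (-17,0) -> (-13,0) [heading=0, draw]
FD 17: (-13,0) -> (4,0) [heading=0, draw]
FD 1: (4,0) -> (5,0) [heading=0, draw]
REPEAT 5 [
  -- iteration 1/5 --
  LT 180: heading 0 -> 180
  RT 60: heading 180 -> 120
  -- iteration 2/5 --
  LT 180: heading 120 -> 300
  RT 60: heading 300 -> 240
  -- iteration 3/5 --
  LT 180: heading 240 -> 60
  RT 60: heading 60 -> 0
  -- iteration 4/5 --
  LT 180: heading 0 -> 180
  RT 60: heading 180 -> 120
  -- iteration 5/5 --
  LT 180: heading 120 -> 300
  RT 60: heading 300 -> 240
]
RT 150: heading 240 -> 90
LT 30: heading 90 -> 120
LT 90: heading 120 -> 210
FD 12: (5,0) -> (-5.392,-6) [heading=210, draw]
FD 7: (-5.392,-6) -> (-11.454,-9.5) [heading=210, draw]
Final: pos=(-11.454,-9.5), heading=210, 6 segment(s) drawn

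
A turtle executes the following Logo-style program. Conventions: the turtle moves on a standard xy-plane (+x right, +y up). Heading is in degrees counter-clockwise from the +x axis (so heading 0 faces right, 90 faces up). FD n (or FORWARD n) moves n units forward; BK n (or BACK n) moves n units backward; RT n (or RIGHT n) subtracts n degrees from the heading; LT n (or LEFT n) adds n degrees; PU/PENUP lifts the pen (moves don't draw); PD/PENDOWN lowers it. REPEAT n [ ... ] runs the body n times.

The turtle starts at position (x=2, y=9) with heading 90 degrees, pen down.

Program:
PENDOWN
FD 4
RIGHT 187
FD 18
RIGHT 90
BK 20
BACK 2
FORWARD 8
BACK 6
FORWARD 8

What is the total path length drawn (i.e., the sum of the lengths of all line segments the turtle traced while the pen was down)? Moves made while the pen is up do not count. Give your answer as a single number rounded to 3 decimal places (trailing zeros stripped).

Answer: 66

Derivation:
Executing turtle program step by step:
Start: pos=(2,9), heading=90, pen down
PD: pen down
FD 4: (2,9) -> (2,13) [heading=90, draw]
RT 187: heading 90 -> 263
FD 18: (2,13) -> (-0.194,-4.866) [heading=263, draw]
RT 90: heading 263 -> 173
BK 20: (-0.194,-4.866) -> (19.657,-7.303) [heading=173, draw]
BK 2: (19.657,-7.303) -> (21.642,-7.547) [heading=173, draw]
FD 8: (21.642,-7.547) -> (13.702,-6.572) [heading=173, draw]
BK 6: (13.702,-6.572) -> (19.657,-7.303) [heading=173, draw]
FD 8: (19.657,-7.303) -> (11.717,-6.328) [heading=173, draw]
Final: pos=(11.717,-6.328), heading=173, 7 segment(s) drawn

Segment lengths:
  seg 1: (2,9) -> (2,13), length = 4
  seg 2: (2,13) -> (-0.194,-4.866), length = 18
  seg 3: (-0.194,-4.866) -> (19.657,-7.303), length = 20
  seg 4: (19.657,-7.303) -> (21.642,-7.547), length = 2
  seg 5: (21.642,-7.547) -> (13.702,-6.572), length = 8
  seg 6: (13.702,-6.572) -> (19.657,-7.303), length = 6
  seg 7: (19.657,-7.303) -> (11.717,-6.328), length = 8
Total = 66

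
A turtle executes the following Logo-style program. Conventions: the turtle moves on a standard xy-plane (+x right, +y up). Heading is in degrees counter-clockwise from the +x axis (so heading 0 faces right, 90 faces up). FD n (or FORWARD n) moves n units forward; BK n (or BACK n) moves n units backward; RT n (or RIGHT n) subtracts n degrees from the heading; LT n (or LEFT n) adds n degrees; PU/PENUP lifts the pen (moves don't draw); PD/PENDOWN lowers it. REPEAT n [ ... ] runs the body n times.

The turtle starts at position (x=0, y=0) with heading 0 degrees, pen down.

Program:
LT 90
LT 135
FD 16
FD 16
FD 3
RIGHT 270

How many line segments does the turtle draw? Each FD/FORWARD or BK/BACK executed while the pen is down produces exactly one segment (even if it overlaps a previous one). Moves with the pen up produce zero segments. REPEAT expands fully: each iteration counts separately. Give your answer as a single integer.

Executing turtle program step by step:
Start: pos=(0,0), heading=0, pen down
LT 90: heading 0 -> 90
LT 135: heading 90 -> 225
FD 16: (0,0) -> (-11.314,-11.314) [heading=225, draw]
FD 16: (-11.314,-11.314) -> (-22.627,-22.627) [heading=225, draw]
FD 3: (-22.627,-22.627) -> (-24.749,-24.749) [heading=225, draw]
RT 270: heading 225 -> 315
Final: pos=(-24.749,-24.749), heading=315, 3 segment(s) drawn
Segments drawn: 3

Answer: 3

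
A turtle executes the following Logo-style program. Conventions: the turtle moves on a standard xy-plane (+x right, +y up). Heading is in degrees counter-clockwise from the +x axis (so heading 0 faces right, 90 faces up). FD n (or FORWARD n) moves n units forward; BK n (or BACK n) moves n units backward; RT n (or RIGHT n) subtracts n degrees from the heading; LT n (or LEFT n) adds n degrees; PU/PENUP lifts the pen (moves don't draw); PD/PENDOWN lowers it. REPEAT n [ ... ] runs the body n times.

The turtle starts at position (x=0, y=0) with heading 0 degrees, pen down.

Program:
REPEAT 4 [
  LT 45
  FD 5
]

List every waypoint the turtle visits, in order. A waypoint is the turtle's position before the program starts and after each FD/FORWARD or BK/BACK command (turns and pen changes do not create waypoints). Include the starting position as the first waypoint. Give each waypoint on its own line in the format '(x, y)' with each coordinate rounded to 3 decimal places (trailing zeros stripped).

Executing turtle program step by step:
Start: pos=(0,0), heading=0, pen down
REPEAT 4 [
  -- iteration 1/4 --
  LT 45: heading 0 -> 45
  FD 5: (0,0) -> (3.536,3.536) [heading=45, draw]
  -- iteration 2/4 --
  LT 45: heading 45 -> 90
  FD 5: (3.536,3.536) -> (3.536,8.536) [heading=90, draw]
  -- iteration 3/4 --
  LT 45: heading 90 -> 135
  FD 5: (3.536,8.536) -> (0,12.071) [heading=135, draw]
  -- iteration 4/4 --
  LT 45: heading 135 -> 180
  FD 5: (0,12.071) -> (-5,12.071) [heading=180, draw]
]
Final: pos=(-5,12.071), heading=180, 4 segment(s) drawn
Waypoints (5 total):
(0, 0)
(3.536, 3.536)
(3.536, 8.536)
(0, 12.071)
(-5, 12.071)

Answer: (0, 0)
(3.536, 3.536)
(3.536, 8.536)
(0, 12.071)
(-5, 12.071)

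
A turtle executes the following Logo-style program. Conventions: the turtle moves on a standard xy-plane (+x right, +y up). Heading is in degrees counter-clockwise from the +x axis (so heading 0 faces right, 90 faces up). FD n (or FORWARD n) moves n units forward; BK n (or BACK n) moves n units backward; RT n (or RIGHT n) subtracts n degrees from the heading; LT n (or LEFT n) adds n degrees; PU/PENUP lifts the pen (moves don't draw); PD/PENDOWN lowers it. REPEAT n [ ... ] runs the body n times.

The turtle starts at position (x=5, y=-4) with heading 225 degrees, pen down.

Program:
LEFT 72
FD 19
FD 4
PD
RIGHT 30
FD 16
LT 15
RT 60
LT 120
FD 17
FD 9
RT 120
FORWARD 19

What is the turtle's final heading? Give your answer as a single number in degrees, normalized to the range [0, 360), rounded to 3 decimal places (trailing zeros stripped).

Executing turtle program step by step:
Start: pos=(5,-4), heading=225, pen down
LT 72: heading 225 -> 297
FD 19: (5,-4) -> (13.626,-20.929) [heading=297, draw]
FD 4: (13.626,-20.929) -> (15.442,-24.493) [heading=297, draw]
PD: pen down
RT 30: heading 297 -> 267
FD 16: (15.442,-24.493) -> (14.604,-40.471) [heading=267, draw]
LT 15: heading 267 -> 282
RT 60: heading 282 -> 222
LT 120: heading 222 -> 342
FD 17: (14.604,-40.471) -> (30.772,-45.725) [heading=342, draw]
FD 9: (30.772,-45.725) -> (39.332,-48.506) [heading=342, draw]
RT 120: heading 342 -> 222
FD 19: (39.332,-48.506) -> (25.212,-61.219) [heading=222, draw]
Final: pos=(25.212,-61.219), heading=222, 6 segment(s) drawn

Answer: 222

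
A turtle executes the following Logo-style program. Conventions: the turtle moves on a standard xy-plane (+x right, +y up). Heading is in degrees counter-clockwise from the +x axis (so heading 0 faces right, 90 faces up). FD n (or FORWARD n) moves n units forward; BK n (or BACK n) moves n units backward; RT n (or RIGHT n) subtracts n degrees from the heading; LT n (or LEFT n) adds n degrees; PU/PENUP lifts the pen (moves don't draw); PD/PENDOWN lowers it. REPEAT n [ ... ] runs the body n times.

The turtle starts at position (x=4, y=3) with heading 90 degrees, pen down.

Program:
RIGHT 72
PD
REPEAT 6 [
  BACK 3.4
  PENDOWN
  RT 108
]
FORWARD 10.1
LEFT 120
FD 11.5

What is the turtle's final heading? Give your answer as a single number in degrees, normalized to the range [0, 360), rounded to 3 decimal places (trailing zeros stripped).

Executing turtle program step by step:
Start: pos=(4,3), heading=90, pen down
RT 72: heading 90 -> 18
PD: pen down
REPEAT 6 [
  -- iteration 1/6 --
  BK 3.4: (4,3) -> (0.766,1.949) [heading=18, draw]
  PD: pen down
  RT 108: heading 18 -> 270
  -- iteration 2/6 --
  BK 3.4: (0.766,1.949) -> (0.766,5.349) [heading=270, draw]
  PD: pen down
  RT 108: heading 270 -> 162
  -- iteration 3/6 --
  BK 3.4: (0.766,5.349) -> (4,4.299) [heading=162, draw]
  PD: pen down
  RT 108: heading 162 -> 54
  -- iteration 4/6 --
  BK 3.4: (4,4.299) -> (2.002,1.548) [heading=54, draw]
  PD: pen down
  RT 108: heading 54 -> 306
  -- iteration 5/6 --
  BK 3.4: (2.002,1.548) -> (0.003,4.299) [heading=306, draw]
  PD: pen down
  RT 108: heading 306 -> 198
  -- iteration 6/6 --
  BK 3.4: (0.003,4.299) -> (3.237,5.349) [heading=198, draw]
  PD: pen down
  RT 108: heading 198 -> 90
]
FD 10.1: (3.237,5.349) -> (3.237,15.449) [heading=90, draw]
LT 120: heading 90 -> 210
FD 11.5: (3.237,15.449) -> (-6.723,9.699) [heading=210, draw]
Final: pos=(-6.723,9.699), heading=210, 8 segment(s) drawn

Answer: 210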